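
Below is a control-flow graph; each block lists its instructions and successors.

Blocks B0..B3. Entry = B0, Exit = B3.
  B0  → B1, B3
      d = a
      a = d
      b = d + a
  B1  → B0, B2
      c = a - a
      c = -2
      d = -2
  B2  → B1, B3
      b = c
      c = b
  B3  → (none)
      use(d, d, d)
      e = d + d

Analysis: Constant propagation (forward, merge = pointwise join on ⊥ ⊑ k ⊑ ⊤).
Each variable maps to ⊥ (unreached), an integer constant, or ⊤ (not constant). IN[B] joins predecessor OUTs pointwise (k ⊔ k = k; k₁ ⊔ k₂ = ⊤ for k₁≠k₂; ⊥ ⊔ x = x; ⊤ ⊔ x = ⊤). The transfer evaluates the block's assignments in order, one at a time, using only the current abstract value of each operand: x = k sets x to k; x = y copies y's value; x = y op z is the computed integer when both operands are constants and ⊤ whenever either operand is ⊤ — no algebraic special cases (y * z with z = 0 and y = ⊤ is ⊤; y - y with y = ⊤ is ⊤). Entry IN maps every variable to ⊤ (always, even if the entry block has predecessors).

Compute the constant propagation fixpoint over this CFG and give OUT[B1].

Answer: {a: ⊤, b: ⊤, c: -2, d: -2, e: ⊤, f: ⊤}

Derivation:
Fixpoint table:
  B0: | IN=(all ⊤) | OUT=(all ⊤)
  B1: | IN=(all ⊤) | OUT={c:-2, d:-2; rest ⊤}
  B2: | IN={c:-2, d:-2; rest ⊤} | OUT={b:-2, c:-2, d:-2; rest ⊤}
  B3: | IN=(all ⊤) | OUT=(all ⊤)

Merge at B1: IN[B1] = OUT[B0] ⊔ OUT[B2] = {a: ⊤, b: ⊤, c: ⊤, d: ⊤, e: ⊤, f: ⊤}
Applying B1's transfer function to that IN value gives OUT[B1] (row B1 above).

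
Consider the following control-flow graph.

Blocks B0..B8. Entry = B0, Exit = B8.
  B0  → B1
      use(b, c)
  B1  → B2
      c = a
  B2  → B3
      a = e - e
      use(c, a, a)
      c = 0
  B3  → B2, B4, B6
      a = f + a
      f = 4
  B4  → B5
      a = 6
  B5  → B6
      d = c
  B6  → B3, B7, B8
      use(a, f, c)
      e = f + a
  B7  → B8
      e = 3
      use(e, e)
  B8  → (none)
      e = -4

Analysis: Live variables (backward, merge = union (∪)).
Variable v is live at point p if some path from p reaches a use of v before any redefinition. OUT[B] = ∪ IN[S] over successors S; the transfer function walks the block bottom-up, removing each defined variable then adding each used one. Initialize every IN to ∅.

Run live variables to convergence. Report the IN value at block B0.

Answer: {a, b, c, e, f}

Working:
Converged values:
  B0:  IN={a, b, c, e, f}  OUT={a, e, f}
  B1:  IN={a, e, f}  OUT={c, e, f}
  B2:  IN={c, e, f}  OUT={a, c, e, f}
  B3:  IN={a, c, e, f}  OUT={a, c, e, f}
  B4:  IN={c, f}  OUT={a, c, f}
  B5:  IN={a, c, f}  OUT={a, c, f}
  B6:  IN={a, c, f}  OUT={a, c, e, f}
  B7:  IN={}  OUT={}
  B8:  IN={}  OUT={}

Merge at B0: OUT[B0] = IN[B1] = {a, e, f}
Applying B0's transfer function to that OUT value gives IN[B0] (row B0 above).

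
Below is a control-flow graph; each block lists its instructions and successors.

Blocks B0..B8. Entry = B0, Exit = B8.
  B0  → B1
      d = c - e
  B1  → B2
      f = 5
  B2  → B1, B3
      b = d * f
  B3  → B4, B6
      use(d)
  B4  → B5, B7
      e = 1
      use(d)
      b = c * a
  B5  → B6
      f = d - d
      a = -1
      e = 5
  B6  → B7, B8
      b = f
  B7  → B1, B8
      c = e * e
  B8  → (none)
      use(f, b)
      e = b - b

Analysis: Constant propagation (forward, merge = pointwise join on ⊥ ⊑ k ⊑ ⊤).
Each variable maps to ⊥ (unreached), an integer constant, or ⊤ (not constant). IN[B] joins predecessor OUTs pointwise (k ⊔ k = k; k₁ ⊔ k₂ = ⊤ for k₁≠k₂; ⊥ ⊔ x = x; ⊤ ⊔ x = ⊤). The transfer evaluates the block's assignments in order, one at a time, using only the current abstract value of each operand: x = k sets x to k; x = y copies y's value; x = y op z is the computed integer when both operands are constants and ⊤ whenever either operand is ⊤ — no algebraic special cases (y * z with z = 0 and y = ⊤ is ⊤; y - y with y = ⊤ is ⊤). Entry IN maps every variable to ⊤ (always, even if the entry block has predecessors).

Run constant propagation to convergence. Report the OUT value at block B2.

Fixpoint table:
  B0: | IN=(all ⊤) | OUT=(all ⊤)
  B1: | IN=(all ⊤) | OUT={f:5; rest ⊤}
  B2: | IN={f:5; rest ⊤} | OUT={f:5; rest ⊤}
  B3: | IN={f:5; rest ⊤} | OUT={f:5; rest ⊤}
  B4: | IN={f:5; rest ⊤} | OUT={e:1, f:5; rest ⊤}
  B5: | IN={e:1, f:5; rest ⊤} | OUT={a:-1, e:5; rest ⊤}
  B6: | IN=(all ⊤) | OUT=(all ⊤)
  B7: | IN=(all ⊤) | OUT=(all ⊤)
  B8: | IN=(all ⊤) | OUT=(all ⊤)

Merge at B2: IN[B2] = OUT[B1] = {a: ⊤, b: ⊤, c: ⊤, d: ⊤, e: ⊤, f: 5}
Applying B2's transfer function to that IN value gives OUT[B2] (row B2 above).

Answer: {a: ⊤, b: ⊤, c: ⊤, d: ⊤, e: ⊤, f: 5}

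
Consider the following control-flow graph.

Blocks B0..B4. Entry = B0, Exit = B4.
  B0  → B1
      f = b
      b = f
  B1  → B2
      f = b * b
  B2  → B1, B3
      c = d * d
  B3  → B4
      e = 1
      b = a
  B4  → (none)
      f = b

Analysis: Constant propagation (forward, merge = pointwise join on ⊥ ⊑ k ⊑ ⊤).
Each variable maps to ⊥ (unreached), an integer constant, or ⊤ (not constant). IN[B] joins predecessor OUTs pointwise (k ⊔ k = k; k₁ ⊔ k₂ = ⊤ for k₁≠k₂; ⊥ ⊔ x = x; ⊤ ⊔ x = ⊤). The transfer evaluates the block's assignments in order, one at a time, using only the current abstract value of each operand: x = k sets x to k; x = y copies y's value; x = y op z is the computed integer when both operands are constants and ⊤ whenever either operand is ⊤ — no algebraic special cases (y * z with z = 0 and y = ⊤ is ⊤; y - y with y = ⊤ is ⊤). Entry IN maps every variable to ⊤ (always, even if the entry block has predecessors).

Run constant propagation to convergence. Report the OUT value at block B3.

Converged values:
  B0:  IN=(all ⊤)  OUT=(all ⊤)
  B1:  IN=(all ⊤)  OUT=(all ⊤)
  B2:  IN=(all ⊤)  OUT=(all ⊤)
  B3:  IN=(all ⊤)  OUT={e:1; rest ⊤}
  B4:  IN={e:1; rest ⊤}  OUT={e:1; rest ⊤}

Merge at B3: IN[B3] = OUT[B2] = {a: ⊤, b: ⊤, c: ⊤, d: ⊤, e: ⊤, f: ⊤}
Applying B3's transfer function to that IN value gives OUT[B3] (row B3 above).

Answer: {a: ⊤, b: ⊤, c: ⊤, d: ⊤, e: 1, f: ⊤}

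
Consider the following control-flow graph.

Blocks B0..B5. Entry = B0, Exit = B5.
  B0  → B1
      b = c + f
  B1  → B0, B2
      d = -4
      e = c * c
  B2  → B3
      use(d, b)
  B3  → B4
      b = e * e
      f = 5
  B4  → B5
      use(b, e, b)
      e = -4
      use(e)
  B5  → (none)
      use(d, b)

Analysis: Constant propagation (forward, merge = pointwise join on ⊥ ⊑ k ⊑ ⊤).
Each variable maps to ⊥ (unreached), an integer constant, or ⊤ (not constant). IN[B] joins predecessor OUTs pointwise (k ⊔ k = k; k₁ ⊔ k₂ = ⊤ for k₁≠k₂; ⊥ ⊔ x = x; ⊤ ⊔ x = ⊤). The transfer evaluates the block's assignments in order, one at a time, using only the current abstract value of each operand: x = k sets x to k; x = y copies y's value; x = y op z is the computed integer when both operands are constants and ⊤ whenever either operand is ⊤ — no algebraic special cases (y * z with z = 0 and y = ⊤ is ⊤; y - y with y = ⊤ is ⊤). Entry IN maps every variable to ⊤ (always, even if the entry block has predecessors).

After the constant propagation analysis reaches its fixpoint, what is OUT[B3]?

Per-block solution:
  B0:  IN=(all ⊤)  OUT=(all ⊤)
  B1:  IN=(all ⊤)  OUT={d:-4; rest ⊤}
  B2:  IN={d:-4; rest ⊤}  OUT={d:-4; rest ⊤}
  B3:  IN={d:-4; rest ⊤}  OUT={d:-4, f:5; rest ⊤}
  B4:  IN={d:-4, f:5; rest ⊤}  OUT={d:-4, e:-4, f:5; rest ⊤}
  B5:  IN={d:-4, e:-4, f:5; rest ⊤}  OUT={d:-4, e:-4, f:5; rest ⊤}

Merge at B3: IN[B3] = OUT[B2] = {a: ⊤, b: ⊤, c: ⊤, d: -4, e: ⊤, f: ⊤}
Applying B3's transfer function to that IN value gives OUT[B3] (row B3 above).

Answer: {a: ⊤, b: ⊤, c: ⊤, d: -4, e: ⊤, f: 5}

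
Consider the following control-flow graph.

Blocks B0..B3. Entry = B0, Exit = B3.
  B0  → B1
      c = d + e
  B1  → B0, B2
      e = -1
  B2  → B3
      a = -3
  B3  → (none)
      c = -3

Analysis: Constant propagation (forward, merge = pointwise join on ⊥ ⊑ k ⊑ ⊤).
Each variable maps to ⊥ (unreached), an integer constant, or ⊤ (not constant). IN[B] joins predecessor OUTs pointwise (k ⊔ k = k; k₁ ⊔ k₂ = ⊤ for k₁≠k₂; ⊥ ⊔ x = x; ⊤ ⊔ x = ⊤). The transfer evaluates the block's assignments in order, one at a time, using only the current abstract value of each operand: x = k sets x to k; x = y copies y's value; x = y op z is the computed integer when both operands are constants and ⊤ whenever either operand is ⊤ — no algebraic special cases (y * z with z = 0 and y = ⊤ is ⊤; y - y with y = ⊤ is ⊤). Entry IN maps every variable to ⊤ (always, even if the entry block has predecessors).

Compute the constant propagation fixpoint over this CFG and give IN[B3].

Converged values:
  B0: | IN=(all ⊤) | OUT=(all ⊤)
  B1: | IN=(all ⊤) | OUT={e:-1; rest ⊤}
  B2: | IN={e:-1; rest ⊤} | OUT={a:-3, e:-1; rest ⊤}
  B3: | IN={a:-3, e:-1; rest ⊤} | OUT={a:-3, c:-3, e:-1; rest ⊤}

Merge at B3: IN[B3] = OUT[B2] = {a: -3, b: ⊤, c: ⊤, d: ⊤, e: -1, f: ⊤}

Answer: {a: -3, b: ⊤, c: ⊤, d: ⊤, e: -1, f: ⊤}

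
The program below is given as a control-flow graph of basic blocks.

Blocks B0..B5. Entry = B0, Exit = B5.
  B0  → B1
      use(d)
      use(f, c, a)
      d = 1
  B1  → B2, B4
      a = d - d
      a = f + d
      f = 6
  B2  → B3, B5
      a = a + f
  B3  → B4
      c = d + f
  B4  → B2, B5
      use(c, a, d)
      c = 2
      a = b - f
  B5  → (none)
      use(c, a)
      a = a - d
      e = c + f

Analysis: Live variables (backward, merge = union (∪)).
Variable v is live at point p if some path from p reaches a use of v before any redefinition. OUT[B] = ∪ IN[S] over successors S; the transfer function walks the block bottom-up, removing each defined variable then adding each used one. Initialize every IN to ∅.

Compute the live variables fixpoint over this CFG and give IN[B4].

Per-block solution:
  B0:  IN={a, b, c, d, f}  OUT={b, c, d, f}
  B1:  IN={b, c, d, f}  OUT={a, b, c, d, f}
  B2:  IN={a, b, c, d, f}  OUT={a, b, c, d, f}
  B3:  IN={a, b, d, f}  OUT={a, b, c, d, f}
  B4:  IN={a, b, c, d, f}  OUT={a, b, c, d, f}
  B5:  IN={a, c, d, f}  OUT={}

Merge at B4: OUT[B4] = IN[B2] ⊔ IN[B5] = {a, b, c, d, f}
Applying B4's transfer function to that OUT value gives IN[B4] (row B4 above).

Answer: {a, b, c, d, f}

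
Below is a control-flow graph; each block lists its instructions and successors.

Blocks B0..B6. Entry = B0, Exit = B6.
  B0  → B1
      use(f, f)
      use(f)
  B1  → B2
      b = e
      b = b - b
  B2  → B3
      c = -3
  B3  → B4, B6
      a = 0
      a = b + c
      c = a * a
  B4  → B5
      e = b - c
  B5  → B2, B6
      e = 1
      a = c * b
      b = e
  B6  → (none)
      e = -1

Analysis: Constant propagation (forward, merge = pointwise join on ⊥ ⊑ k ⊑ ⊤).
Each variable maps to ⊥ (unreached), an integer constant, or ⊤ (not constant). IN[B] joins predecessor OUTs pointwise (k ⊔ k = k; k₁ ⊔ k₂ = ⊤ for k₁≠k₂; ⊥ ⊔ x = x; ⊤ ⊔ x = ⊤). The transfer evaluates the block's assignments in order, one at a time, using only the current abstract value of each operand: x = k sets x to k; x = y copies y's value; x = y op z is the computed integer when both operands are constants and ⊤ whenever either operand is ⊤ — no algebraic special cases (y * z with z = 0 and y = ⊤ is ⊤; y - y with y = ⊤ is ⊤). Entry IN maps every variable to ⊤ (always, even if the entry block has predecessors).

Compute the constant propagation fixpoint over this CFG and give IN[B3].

Answer: {a: ⊤, b: ⊤, c: -3, d: ⊤, e: ⊤, f: ⊤}

Trace:
Converged values:
  B0:   IN=(all ⊤)   OUT=(all ⊤)
  B1:   IN=(all ⊤)   OUT=(all ⊤)
  B2:   IN=(all ⊤)   OUT={c:-3; rest ⊤}
  B3:   IN={c:-3; rest ⊤}   OUT=(all ⊤)
  B4:   IN=(all ⊤)   OUT=(all ⊤)
  B5:   IN=(all ⊤)   OUT={b:1, e:1; rest ⊤}
  B6:   IN=(all ⊤)   OUT={e:-1; rest ⊤}

Merge at B3: IN[B3] = OUT[B2] = {a: ⊤, b: ⊤, c: -3, d: ⊤, e: ⊤, f: ⊤}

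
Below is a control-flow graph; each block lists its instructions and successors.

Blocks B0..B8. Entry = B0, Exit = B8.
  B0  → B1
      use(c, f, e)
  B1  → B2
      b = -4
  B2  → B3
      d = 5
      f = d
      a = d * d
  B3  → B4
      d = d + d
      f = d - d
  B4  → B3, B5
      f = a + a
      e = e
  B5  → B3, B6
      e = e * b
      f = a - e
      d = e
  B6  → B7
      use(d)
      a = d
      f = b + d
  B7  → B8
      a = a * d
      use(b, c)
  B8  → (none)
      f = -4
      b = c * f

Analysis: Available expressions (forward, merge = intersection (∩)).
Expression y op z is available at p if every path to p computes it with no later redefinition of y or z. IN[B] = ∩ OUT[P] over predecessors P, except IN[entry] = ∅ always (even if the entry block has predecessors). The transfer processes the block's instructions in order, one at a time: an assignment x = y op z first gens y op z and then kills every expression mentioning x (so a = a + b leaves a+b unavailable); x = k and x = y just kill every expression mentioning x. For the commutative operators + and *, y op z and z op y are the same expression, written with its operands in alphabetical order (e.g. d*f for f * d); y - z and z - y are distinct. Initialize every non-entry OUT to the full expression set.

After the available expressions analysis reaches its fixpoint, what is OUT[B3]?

Converged values:
  B0:   IN={}   OUT={}
  B1:   IN={}   OUT={}
  B2:   IN={}   OUT={d*d}
  B3:   IN={}   OUT={d-d}
  B4:   IN={d-d}   OUT={a+a, d-d}
  B5:   IN={a+a, d-d}   OUT={a+a, a-e}
  B6:   IN={a+a, a-e}   OUT={b+d}
  B7:   IN={b+d}   OUT={b+d}
  B8:   IN={b+d}   OUT={c*f}

Merge at B3: IN[B3] = OUT[B2] ∩ OUT[B4] ∩ OUT[B5] = {}
Applying B3's transfer function to that IN value gives OUT[B3] (row B3 above).

Answer: {d-d}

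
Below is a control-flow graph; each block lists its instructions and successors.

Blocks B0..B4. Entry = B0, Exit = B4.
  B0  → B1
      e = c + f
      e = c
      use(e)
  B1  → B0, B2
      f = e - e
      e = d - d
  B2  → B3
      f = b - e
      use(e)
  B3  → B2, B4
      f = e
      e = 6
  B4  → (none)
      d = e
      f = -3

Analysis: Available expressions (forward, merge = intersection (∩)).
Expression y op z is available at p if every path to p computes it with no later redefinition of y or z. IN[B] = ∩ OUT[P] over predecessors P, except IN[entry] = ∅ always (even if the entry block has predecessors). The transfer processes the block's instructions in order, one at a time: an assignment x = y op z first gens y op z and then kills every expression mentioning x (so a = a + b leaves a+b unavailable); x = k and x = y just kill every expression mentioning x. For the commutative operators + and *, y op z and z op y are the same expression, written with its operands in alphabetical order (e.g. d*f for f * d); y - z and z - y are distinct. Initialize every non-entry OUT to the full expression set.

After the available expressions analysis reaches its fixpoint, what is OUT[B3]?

Answer: {d-d}

Working:
Converged values:
  B0: | IN={} | OUT={c+f}
  B1: | IN={c+f} | OUT={d-d}
  B2: | IN={d-d} | OUT={b-e, d-d}
  B3: | IN={b-e, d-d} | OUT={d-d}
  B4: | IN={d-d} | OUT={}

Merge at B3: IN[B3] = OUT[B2] = {b-e, d-d}
Applying B3's transfer function to that IN value gives OUT[B3] (row B3 above).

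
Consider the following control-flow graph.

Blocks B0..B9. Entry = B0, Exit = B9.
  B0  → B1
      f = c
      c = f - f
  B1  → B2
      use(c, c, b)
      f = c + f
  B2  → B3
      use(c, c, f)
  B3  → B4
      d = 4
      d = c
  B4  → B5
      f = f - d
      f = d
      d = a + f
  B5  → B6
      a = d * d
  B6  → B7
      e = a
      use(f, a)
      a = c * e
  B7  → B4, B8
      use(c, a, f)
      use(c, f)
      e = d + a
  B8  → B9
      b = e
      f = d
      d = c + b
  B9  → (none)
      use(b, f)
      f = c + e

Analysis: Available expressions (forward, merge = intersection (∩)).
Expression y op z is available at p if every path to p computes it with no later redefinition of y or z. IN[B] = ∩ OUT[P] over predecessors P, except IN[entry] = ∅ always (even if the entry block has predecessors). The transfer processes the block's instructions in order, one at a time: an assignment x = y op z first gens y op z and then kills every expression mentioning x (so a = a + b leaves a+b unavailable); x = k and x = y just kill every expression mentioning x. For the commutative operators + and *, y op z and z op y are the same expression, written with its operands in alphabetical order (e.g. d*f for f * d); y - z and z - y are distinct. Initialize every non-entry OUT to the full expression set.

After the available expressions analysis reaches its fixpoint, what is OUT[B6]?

Answer: {c*e, d*d}

Working:
Per-block solution:
  B0:  IN={}  OUT={f-f}
  B1:  IN={f-f}  OUT={}
  B2:  IN={}  OUT={}
  B3:  IN={}  OUT={}
  B4:  IN={}  OUT={a+f}
  B5:  IN={a+f}  OUT={d*d}
  B6:  IN={d*d}  OUT={c*e, d*d}
  B7:  IN={c*e, d*d}  OUT={a+d, d*d}
  B8:  IN={a+d, d*d}  OUT={b+c}
  B9:  IN={b+c}  OUT={b+c, c+e}

Merge at B6: IN[B6] = OUT[B5] = {d*d}
Applying B6's transfer function to that IN value gives OUT[B6] (row B6 above).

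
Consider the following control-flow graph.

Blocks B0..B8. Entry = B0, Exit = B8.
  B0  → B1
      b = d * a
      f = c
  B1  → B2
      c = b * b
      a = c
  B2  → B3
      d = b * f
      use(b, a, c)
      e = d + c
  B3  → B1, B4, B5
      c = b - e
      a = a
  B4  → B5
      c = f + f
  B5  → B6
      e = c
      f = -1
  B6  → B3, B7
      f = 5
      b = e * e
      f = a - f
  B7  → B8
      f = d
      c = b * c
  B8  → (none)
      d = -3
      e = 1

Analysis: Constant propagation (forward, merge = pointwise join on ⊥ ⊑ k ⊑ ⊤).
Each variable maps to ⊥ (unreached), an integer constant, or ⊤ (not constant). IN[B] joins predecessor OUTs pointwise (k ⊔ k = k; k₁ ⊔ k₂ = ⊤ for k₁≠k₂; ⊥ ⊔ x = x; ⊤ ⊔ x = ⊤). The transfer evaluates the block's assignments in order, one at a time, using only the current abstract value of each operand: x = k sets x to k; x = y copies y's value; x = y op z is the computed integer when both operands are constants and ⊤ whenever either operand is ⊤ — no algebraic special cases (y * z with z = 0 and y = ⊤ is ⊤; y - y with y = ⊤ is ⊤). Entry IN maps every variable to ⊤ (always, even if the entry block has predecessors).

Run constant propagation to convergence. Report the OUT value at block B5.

Answer: {a: ⊤, b: ⊤, c: ⊤, d: ⊤, e: ⊤, f: -1}

Derivation:
Per-block solution:
  B0:   IN=(all ⊤)   OUT=(all ⊤)
  B1:   IN=(all ⊤)   OUT=(all ⊤)
  B2:   IN=(all ⊤)   OUT=(all ⊤)
  B3:   IN=(all ⊤)   OUT=(all ⊤)
  B4:   IN=(all ⊤)   OUT=(all ⊤)
  B5:   IN=(all ⊤)   OUT={f:-1; rest ⊤}
  B6:   IN={f:-1; rest ⊤}   OUT=(all ⊤)
  B7:   IN=(all ⊤)   OUT=(all ⊤)
  B8:   IN=(all ⊤)   OUT={d:-3, e:1; rest ⊤}

Merge at B5: IN[B5] = OUT[B3] ⊔ OUT[B4] = {a: ⊤, b: ⊤, c: ⊤, d: ⊤, e: ⊤, f: ⊤}
Applying B5's transfer function to that IN value gives OUT[B5] (row B5 above).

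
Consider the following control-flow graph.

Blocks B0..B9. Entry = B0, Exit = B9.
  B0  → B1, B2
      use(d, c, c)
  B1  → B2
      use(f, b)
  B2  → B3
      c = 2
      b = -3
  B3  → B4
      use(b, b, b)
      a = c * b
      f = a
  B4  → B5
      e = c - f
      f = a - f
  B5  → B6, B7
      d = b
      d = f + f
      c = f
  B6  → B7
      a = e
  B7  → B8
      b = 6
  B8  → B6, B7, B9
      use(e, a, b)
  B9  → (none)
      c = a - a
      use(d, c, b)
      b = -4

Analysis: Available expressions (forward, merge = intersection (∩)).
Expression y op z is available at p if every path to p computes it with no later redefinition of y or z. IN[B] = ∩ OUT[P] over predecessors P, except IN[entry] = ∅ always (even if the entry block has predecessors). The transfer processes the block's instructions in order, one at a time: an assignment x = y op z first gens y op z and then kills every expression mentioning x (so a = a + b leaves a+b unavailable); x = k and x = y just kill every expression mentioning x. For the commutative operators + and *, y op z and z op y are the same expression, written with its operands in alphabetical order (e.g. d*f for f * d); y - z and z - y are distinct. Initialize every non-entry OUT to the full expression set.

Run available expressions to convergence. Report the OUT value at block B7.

Answer: {f+f}

Working:
Fixpoint table:
  B0:  IN={}  OUT={}
  B1:  IN={}  OUT={}
  B2:  IN={}  OUT={}
  B3:  IN={}  OUT={b*c}
  B4:  IN={b*c}  OUT={b*c}
  B5:  IN={b*c}  OUT={f+f}
  B6:  IN={f+f}  OUT={f+f}
  B7:  IN={f+f}  OUT={f+f}
  B8:  IN={f+f}  OUT={f+f}
  B9:  IN={f+f}  OUT={a-a, f+f}

Merge at B7: IN[B7] = OUT[B5] ∩ OUT[B6] ∩ OUT[B8] = {f+f}
Applying B7's transfer function to that IN value gives OUT[B7] (row B7 above).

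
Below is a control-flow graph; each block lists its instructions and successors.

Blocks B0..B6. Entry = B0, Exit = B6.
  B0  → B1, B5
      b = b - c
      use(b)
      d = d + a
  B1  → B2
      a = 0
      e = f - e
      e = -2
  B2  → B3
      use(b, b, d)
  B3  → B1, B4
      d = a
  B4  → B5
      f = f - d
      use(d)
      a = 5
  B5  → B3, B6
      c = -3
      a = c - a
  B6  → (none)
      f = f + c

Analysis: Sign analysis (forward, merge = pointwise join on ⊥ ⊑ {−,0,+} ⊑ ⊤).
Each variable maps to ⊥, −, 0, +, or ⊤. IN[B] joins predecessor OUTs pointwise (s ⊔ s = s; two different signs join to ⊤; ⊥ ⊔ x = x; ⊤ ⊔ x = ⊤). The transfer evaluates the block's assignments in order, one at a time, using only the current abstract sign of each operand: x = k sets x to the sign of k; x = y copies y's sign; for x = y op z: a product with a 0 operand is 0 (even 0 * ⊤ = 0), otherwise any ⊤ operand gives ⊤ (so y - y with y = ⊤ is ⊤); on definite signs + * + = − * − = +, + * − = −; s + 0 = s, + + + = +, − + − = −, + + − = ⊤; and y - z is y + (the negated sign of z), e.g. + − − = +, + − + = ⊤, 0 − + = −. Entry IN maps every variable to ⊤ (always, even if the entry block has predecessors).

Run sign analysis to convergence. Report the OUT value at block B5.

Converged values:
  B0: | IN=(all ⊤) | OUT=(all ⊤)
  B1: | IN=(all ⊤) | OUT={a:0, e:-; rest ⊤}
  B2: | IN={a:0, e:-; rest ⊤} | OUT={a:0, e:-; rest ⊤}
  B3: | IN=(all ⊤) | OUT=(all ⊤)
  B4: | IN=(all ⊤) | OUT={a:+; rest ⊤}
  B5: | IN=(all ⊤) | OUT={c:-; rest ⊤}
  B6: | IN={c:-; rest ⊤} | OUT={c:-; rest ⊤}

Merge at B5: IN[B5] = OUT[B0] ⊔ OUT[B4] = {a: ⊤, b: ⊤, c: ⊤, d: ⊤, e: ⊤, f: ⊤}
Applying B5's transfer function to that IN value gives OUT[B5] (row B5 above).

Answer: {a: ⊤, b: ⊤, c: -, d: ⊤, e: ⊤, f: ⊤}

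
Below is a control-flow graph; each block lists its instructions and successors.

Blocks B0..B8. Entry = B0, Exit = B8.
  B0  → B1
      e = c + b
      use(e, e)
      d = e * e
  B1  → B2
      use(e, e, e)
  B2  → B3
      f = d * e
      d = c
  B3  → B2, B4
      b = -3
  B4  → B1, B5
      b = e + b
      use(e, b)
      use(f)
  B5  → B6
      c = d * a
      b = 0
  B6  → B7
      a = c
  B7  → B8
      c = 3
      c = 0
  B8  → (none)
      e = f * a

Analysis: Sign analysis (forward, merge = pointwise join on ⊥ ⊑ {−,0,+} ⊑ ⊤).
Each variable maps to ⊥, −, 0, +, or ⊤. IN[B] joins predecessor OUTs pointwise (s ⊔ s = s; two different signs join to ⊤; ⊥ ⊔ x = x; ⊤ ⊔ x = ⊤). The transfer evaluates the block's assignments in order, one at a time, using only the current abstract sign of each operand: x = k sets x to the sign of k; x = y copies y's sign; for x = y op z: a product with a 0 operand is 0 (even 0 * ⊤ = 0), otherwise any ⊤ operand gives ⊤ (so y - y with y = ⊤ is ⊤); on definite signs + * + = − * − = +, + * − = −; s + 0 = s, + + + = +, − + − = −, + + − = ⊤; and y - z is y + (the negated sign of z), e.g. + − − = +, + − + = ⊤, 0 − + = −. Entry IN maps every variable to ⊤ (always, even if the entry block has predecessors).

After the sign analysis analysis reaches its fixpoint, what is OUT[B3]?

Converged values:
  B0: | IN=(all ⊤) | OUT=(all ⊤)
  B1: | IN=(all ⊤) | OUT=(all ⊤)
  B2: | IN=(all ⊤) | OUT=(all ⊤)
  B3: | IN=(all ⊤) | OUT={b:-; rest ⊤}
  B4: | IN={b:-; rest ⊤} | OUT=(all ⊤)
  B5: | IN=(all ⊤) | OUT={b:0; rest ⊤}
  B6: | IN={b:0; rest ⊤} | OUT={b:0; rest ⊤}
  B7: | IN={b:0; rest ⊤} | OUT={b:0, c:0; rest ⊤}
  B8: | IN={b:0, c:0; rest ⊤} | OUT={b:0, c:0; rest ⊤}

Merge at B3: IN[B3] = OUT[B2] = {a: ⊤, b: ⊤, c: ⊤, d: ⊤, e: ⊤, f: ⊤}
Applying B3's transfer function to that IN value gives OUT[B3] (row B3 above).

Answer: {a: ⊤, b: -, c: ⊤, d: ⊤, e: ⊤, f: ⊤}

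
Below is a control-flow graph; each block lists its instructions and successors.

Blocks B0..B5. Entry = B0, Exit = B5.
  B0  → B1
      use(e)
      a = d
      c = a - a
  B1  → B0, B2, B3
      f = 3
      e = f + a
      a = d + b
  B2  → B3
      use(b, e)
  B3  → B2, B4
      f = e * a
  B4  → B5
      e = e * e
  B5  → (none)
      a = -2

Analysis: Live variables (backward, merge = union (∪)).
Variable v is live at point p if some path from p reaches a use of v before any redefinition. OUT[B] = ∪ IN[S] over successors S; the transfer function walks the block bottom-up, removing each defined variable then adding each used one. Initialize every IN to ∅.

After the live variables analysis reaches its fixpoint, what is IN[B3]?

Per-block solution:
  B0:   IN={b, d, e}   OUT={a, b, d}
  B1:   IN={a, b, d}   OUT={a, b, d, e}
  B2:   IN={a, b, e}   OUT={a, b, e}
  B3:   IN={a, b, e}   OUT={a, b, e}
  B4:   IN={e}   OUT={}
  B5:   IN={}   OUT={}

Merge at B3: OUT[B3] = IN[B2] ⊔ IN[B4] = {a, b, e}
Applying B3's transfer function to that OUT value gives IN[B3] (row B3 above).

Answer: {a, b, e}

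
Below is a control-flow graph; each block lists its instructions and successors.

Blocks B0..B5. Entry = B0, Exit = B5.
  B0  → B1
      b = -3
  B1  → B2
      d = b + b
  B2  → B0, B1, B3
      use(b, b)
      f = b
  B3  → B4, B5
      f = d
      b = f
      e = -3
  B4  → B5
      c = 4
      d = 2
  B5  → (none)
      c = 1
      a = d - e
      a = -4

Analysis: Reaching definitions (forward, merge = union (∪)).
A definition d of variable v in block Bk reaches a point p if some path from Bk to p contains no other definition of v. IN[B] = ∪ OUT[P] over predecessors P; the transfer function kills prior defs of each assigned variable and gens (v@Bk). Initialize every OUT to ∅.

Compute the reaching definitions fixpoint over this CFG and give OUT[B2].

Converged values:
  B0:  IN={b@B0, d@B1, f@B2}  OUT={b@B0, d@B1, f@B2}
  B1:  IN={b@B0, d@B1, f@B2}  OUT={b@B0, d@B1, f@B2}
  B2:  IN={b@B0, d@B1, f@B2}  OUT={b@B0, d@B1, f@B2}
  B3:  IN={b@B0, d@B1, f@B2}  OUT={b@B3, d@B1, e@B3, f@B3}
  B4:  IN={b@B3, d@B1, e@B3, f@B3}  OUT={b@B3, c@B4, d@B4, e@B3, f@B3}
  B5:  IN={b@B3, c@B4, d@B1, d@B4, e@B3, f@B3}  OUT={a@B5, b@B3, c@B5, d@B1, d@B4, e@B3, f@B3}

Merge at B2: IN[B2] = OUT[B1] = {b@B0, d@B1, f@B2}
Applying B2's transfer function to that IN value gives OUT[B2] (row B2 above).

Answer: {b@B0, d@B1, f@B2}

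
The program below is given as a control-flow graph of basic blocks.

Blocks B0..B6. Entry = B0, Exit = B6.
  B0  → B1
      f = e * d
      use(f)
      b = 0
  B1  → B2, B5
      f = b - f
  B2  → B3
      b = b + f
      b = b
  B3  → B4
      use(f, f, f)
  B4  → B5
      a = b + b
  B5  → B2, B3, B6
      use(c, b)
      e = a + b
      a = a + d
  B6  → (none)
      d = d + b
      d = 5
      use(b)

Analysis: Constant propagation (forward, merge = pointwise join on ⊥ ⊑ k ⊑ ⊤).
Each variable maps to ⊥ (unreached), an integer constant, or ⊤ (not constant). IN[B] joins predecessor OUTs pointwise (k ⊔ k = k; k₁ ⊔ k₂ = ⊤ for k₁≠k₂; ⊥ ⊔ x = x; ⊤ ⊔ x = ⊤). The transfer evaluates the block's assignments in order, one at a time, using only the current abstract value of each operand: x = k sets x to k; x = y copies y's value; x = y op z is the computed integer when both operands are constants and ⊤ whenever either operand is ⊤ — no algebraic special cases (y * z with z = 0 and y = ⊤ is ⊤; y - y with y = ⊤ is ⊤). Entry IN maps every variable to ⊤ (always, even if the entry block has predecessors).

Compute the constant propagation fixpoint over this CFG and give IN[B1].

Converged values:
  B0:   IN=(all ⊤)   OUT={b:0; rest ⊤}
  B1:   IN={b:0; rest ⊤}   OUT={b:0; rest ⊤}
  B2:   IN=(all ⊤)   OUT=(all ⊤)
  B3:   IN=(all ⊤)   OUT=(all ⊤)
  B4:   IN=(all ⊤)   OUT=(all ⊤)
  B5:   IN=(all ⊤)   OUT=(all ⊤)
  B6:   IN=(all ⊤)   OUT={d:5; rest ⊤}

Merge at B1: IN[B1] = OUT[B0] = {a: ⊤, b: 0, c: ⊤, d: ⊤, e: ⊤, f: ⊤}

Answer: {a: ⊤, b: 0, c: ⊤, d: ⊤, e: ⊤, f: ⊤}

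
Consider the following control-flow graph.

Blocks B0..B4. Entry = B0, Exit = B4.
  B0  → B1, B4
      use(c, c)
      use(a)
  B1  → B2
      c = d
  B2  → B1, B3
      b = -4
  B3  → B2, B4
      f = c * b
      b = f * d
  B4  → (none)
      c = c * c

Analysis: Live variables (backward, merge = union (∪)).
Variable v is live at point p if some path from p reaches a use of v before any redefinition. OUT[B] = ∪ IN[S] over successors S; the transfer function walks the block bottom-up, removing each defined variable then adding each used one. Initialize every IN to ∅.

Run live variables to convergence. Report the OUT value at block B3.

Answer: {c, d}

Working:
Per-block solution:
  B0:   IN={a, c, d}   OUT={c, d}
  B1:   IN={d}   OUT={c, d}
  B2:   IN={c, d}   OUT={b, c, d}
  B3:   IN={b, c, d}   OUT={c, d}
  B4:   IN={c}   OUT={}

Merge at B3: OUT[B3] = IN[B2] ⊔ IN[B4] = {c, d}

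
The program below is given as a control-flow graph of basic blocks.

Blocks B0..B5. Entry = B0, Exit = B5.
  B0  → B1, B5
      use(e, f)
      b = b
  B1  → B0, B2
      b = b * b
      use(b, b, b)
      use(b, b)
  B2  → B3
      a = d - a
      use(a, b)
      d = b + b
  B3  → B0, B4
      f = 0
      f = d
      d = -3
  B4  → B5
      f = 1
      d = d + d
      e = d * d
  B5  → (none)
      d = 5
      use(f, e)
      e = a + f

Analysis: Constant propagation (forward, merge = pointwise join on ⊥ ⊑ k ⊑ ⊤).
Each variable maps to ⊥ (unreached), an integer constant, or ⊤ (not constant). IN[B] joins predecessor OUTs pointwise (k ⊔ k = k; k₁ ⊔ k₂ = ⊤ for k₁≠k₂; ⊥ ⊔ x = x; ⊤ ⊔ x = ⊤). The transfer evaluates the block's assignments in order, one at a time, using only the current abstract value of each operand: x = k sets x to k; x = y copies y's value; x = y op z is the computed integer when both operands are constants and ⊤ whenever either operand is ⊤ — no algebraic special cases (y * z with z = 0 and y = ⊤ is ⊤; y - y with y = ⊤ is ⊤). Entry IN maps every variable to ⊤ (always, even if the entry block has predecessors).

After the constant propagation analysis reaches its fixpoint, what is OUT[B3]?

Per-block solution:
  B0:  IN=(all ⊤)  OUT=(all ⊤)
  B1:  IN=(all ⊤)  OUT=(all ⊤)
  B2:  IN=(all ⊤)  OUT=(all ⊤)
  B3:  IN=(all ⊤)  OUT={d:-3; rest ⊤}
  B4:  IN={d:-3; rest ⊤}  OUT={d:-6, e:36, f:1; rest ⊤}
  B5:  IN=(all ⊤)  OUT={d:5; rest ⊤}

Merge at B3: IN[B3] = OUT[B2] = {a: ⊤, b: ⊤, c: ⊤, d: ⊤, e: ⊤, f: ⊤}
Applying B3's transfer function to that IN value gives OUT[B3] (row B3 above).

Answer: {a: ⊤, b: ⊤, c: ⊤, d: -3, e: ⊤, f: ⊤}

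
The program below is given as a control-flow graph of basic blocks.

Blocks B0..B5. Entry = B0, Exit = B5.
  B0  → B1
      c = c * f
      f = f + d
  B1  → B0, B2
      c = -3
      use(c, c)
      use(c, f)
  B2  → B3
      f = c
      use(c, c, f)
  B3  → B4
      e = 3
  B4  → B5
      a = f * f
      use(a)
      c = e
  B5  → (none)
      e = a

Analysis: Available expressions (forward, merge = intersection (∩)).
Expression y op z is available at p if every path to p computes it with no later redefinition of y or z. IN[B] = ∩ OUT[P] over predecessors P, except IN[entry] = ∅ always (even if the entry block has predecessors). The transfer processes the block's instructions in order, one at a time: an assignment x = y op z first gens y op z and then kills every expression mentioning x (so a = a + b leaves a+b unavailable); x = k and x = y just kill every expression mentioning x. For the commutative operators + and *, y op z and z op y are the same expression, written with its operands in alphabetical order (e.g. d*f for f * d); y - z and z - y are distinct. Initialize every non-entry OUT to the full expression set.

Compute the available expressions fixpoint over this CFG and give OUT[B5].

Per-block solution:
  B0:  IN={}  OUT={}
  B1:  IN={}  OUT={}
  B2:  IN={}  OUT={}
  B3:  IN={}  OUT={}
  B4:  IN={}  OUT={f*f}
  B5:  IN={f*f}  OUT={f*f}

Merge at B5: IN[B5] = OUT[B4] = {f*f}
Applying B5's transfer function to that IN value gives OUT[B5] (row B5 above).

Answer: {f*f}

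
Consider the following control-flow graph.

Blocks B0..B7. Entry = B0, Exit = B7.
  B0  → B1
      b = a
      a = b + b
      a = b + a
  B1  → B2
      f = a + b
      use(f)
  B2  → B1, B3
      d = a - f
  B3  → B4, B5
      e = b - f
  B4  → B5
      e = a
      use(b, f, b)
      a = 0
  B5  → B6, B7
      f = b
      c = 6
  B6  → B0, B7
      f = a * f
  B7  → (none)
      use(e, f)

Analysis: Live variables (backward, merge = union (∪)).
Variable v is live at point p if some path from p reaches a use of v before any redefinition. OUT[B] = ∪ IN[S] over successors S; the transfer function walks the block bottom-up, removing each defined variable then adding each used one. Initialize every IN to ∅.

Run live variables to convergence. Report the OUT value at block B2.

Per-block solution:
  B0:  IN={a}  OUT={a, b}
  B1:  IN={a, b}  OUT={a, b, f}
  B2:  IN={a, b, f}  OUT={a, b, f}
  B3:  IN={a, b, f}  OUT={a, b, e, f}
  B4:  IN={a, b, f}  OUT={a, b, e}
  B5:  IN={a, b, e}  OUT={a, e, f}
  B6:  IN={a, e, f}  OUT={a, e, f}
  B7:  IN={e, f}  OUT={}

Merge at B2: OUT[B2] = IN[B1] ⊔ IN[B3] = {a, b, f}

Answer: {a, b, f}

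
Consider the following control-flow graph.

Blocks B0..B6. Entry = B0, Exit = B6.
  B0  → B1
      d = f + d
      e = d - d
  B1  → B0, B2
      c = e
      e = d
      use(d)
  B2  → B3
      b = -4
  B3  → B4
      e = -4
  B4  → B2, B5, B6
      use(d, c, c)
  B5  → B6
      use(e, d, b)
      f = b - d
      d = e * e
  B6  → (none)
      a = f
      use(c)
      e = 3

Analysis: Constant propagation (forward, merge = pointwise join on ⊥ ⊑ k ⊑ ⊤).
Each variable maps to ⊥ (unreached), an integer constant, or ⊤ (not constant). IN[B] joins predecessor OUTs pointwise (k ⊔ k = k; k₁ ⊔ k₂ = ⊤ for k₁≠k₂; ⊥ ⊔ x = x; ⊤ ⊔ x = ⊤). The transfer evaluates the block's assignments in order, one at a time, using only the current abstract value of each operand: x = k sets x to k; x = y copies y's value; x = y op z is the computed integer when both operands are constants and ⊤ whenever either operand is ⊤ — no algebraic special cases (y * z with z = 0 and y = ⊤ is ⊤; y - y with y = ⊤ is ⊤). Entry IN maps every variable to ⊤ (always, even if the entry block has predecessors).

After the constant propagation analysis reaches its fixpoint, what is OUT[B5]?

Per-block solution:
  B0:   IN=(all ⊤)   OUT=(all ⊤)
  B1:   IN=(all ⊤)   OUT=(all ⊤)
  B2:   IN=(all ⊤)   OUT={b:-4; rest ⊤}
  B3:   IN={b:-4; rest ⊤}   OUT={b:-4, e:-4; rest ⊤}
  B4:   IN={b:-4, e:-4; rest ⊤}   OUT={b:-4, e:-4; rest ⊤}
  B5:   IN={b:-4, e:-4; rest ⊤}   OUT={b:-4, d:16, e:-4; rest ⊤}
  B6:   IN={b:-4, e:-4; rest ⊤}   OUT={b:-4, e:3; rest ⊤}

Merge at B5: IN[B5] = OUT[B4] = {a: ⊤, b: -4, c: ⊤, d: ⊤, e: -4, f: ⊤}
Applying B5's transfer function to that IN value gives OUT[B5] (row B5 above).

Answer: {a: ⊤, b: -4, c: ⊤, d: 16, e: -4, f: ⊤}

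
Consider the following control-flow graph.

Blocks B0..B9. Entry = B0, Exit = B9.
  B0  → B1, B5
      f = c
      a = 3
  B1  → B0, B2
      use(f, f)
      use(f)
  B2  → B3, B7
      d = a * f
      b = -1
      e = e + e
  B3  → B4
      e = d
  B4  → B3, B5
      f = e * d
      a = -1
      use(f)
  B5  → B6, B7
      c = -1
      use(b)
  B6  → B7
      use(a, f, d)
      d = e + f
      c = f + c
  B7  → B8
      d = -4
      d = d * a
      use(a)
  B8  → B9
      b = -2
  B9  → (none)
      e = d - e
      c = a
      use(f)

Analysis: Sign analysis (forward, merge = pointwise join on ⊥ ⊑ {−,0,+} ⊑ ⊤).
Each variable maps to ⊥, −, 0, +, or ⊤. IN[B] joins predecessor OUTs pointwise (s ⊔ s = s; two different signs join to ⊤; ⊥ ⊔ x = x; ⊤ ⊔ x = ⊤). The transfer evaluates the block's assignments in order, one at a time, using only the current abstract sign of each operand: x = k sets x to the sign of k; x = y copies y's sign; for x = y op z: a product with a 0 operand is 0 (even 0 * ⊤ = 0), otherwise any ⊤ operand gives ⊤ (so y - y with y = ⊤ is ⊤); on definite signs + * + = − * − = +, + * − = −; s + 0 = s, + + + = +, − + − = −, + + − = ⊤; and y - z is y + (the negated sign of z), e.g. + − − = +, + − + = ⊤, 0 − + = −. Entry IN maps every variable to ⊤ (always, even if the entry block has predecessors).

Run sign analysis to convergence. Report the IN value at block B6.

Answer: {a: ⊤, b: ⊤, c: -, d: ⊤, e: ⊤, f: ⊤}

Trace:
Fixpoint table:
  B0:   IN=(all ⊤)   OUT={a:+; rest ⊤}
  B1:   IN={a:+; rest ⊤}   OUT={a:+; rest ⊤}
  B2:   IN={a:+; rest ⊤}   OUT={a:+, b:-; rest ⊤}
  B3:   IN={b:-; rest ⊤}   OUT={b:-; rest ⊤}
  B4:   IN={b:-; rest ⊤}   OUT={a:-, b:-; rest ⊤}
  B5:   IN=(all ⊤)   OUT={c:-; rest ⊤}
  B6:   IN={c:-; rest ⊤}   OUT=(all ⊤)
  B7:   IN=(all ⊤)   OUT=(all ⊤)
  B8:   IN=(all ⊤)   OUT={b:-; rest ⊤}
  B9:   IN={b:-; rest ⊤}   OUT={b:-; rest ⊤}

Merge at B6: IN[B6] = OUT[B5] = {a: ⊤, b: ⊤, c: -, d: ⊤, e: ⊤, f: ⊤}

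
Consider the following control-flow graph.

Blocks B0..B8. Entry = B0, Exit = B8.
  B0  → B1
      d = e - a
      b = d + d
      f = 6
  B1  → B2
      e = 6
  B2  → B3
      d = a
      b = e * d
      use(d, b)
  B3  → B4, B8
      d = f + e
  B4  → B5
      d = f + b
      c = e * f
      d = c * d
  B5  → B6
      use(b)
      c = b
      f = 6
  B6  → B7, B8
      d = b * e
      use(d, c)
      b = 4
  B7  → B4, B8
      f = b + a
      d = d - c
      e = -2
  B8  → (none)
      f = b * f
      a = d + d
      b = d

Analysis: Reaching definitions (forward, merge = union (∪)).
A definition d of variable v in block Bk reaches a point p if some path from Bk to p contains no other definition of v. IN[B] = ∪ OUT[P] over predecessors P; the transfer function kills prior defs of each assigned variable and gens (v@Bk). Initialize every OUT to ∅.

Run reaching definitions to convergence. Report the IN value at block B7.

Answer: {b@B6, c@B5, d@B6, e@B1, e@B7, f@B5}

Trace:
Converged values:
  B0: | IN={} | OUT={b@B0, d@B0, f@B0}
  B1: | IN={b@B0, d@B0, f@B0} | OUT={b@B0, d@B0, e@B1, f@B0}
  B2: | IN={b@B0, d@B0, e@B1, f@B0} | OUT={b@B2, d@B2, e@B1, f@B0}
  B3: | IN={b@B2, d@B2, e@B1, f@B0} | OUT={b@B2, d@B3, e@B1, f@B0}
  B4: | IN={b@B2, b@B6, c@B5, d@B3, d@B7, e@B1, e@B7, f@B0, f@B7} | OUT={b@B2, b@B6, c@B4, d@B4, e@B1, e@B7, f@B0, f@B7}
  B5: | IN={b@B2, b@B6, c@B4, d@B4, e@B1, e@B7, f@B0, f@B7} | OUT={b@B2, b@B6, c@B5, d@B4, e@B1, e@B7, f@B5}
  B6: | IN={b@B2, b@B6, c@B5, d@B4, e@B1, e@B7, f@B5} | OUT={b@B6, c@B5, d@B6, e@B1, e@B7, f@B5}
  B7: | IN={b@B6, c@B5, d@B6, e@B1, e@B7, f@B5} | OUT={b@B6, c@B5, d@B7, e@B7, f@B7}
  B8: | IN={b@B2, b@B6, c@B5, d@B3, d@B6, d@B7, e@B1, e@B7, f@B0, f@B5, f@B7} | OUT={a@B8, b@B8, c@B5, d@B3, d@B6, d@B7, e@B1, e@B7, f@B8}

Merge at B7: IN[B7] = OUT[B6] = {b@B6, c@B5, d@B6, e@B1, e@B7, f@B5}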